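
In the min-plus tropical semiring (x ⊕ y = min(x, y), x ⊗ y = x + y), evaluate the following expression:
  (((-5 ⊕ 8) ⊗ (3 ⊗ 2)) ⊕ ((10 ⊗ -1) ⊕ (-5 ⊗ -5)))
(((-5 ⊕ 8) ⊗ (3 ⊗ 2)) ⊕ ((10 ⊗ -1) ⊕ (-5 ⊗ -5))) = -10

Expand innermost to outermost. Recall ⊕ takes the minimum of its arguments and ⊗ takes their sum. Working out the expression (((-5 ⊕ 8) ⊗ (3 ⊗ 2)) ⊕ ((10 ⊗ -1) ⊕ (-5 ⊗ -5))) gives -10.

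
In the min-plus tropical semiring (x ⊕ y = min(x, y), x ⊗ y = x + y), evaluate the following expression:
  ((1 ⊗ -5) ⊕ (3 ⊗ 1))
((1 ⊗ -5) ⊕ (3 ⊗ 1)) = -4

Expand innermost to outermost. Recall ⊕ takes the minimum of its arguments and ⊗ takes their sum. Working out the expression ((1 ⊗ -5) ⊕ (3 ⊗ 1)) gives -4.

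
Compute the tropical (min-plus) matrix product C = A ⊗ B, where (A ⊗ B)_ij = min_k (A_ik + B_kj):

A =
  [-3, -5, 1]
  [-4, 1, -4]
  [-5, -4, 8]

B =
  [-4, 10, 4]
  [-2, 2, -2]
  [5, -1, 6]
A ⊗ B =
  [-7, -3, -7]
  [-8, -5, -1]
  [-9, -2, -6]

Apply the min-plus product entry-by-entry:
  C[0][0] = min over k of (A[0][0] + B[0][0] = -3 + -4 = -7, A[0][1] + B[1][0] = -5 + -2 = -7, A[0][2] + B[2][0] = 1 + 5 = 6) = -7 (attained at k = 0)
  C[0][1] = min over k of (A[0][0] + B[0][1] = -3 + 10 = 7, A[0][1] + B[1][1] = -5 + 2 = -3, A[0][2] + B[2][1] = 1 + -1 = 0) = -3 (attained at k = 1)
  C[0][2] = min over k of (A[0][0] + B[0][2] = -3 + 4 = 1, A[0][1] + B[1][2] = -5 + -2 = -7, A[0][2] + B[2][2] = 1 + 6 = 7) = -7 (attained at k = 1)
  C[1][0] = min over k of (A[1][0] + B[0][0] = -4 + -4 = -8, A[1][1] + B[1][0] = 1 + -2 = -1, A[1][2] + B[2][0] = -4 + 5 = 1) = -8 (attained at k = 0)
  C[1][1] = min over k of (A[1][0] + B[0][1] = -4 + 10 = 6, A[1][1] + B[1][1] = 1 + 2 = 3, A[1][2] + B[2][1] = -4 + -1 = -5) = -5 (attained at k = 2)
  C[1][2] = min over k of (A[1][0] + B[0][2] = -4 + 4 = 0, A[1][1] + B[1][2] = 1 + -2 = -1, A[1][2] + B[2][2] = -4 + 6 = 2) = -1 (attained at k = 1)
  C[2][0] = min over k of (A[2][0] + B[0][0] = -5 + -4 = -9, A[2][1] + B[1][0] = -4 + -2 = -6, A[2][2] + B[2][0] = 8 + 5 = 13) = -9 (attained at k = 0)
  C[2][1] = min over k of (A[2][0] + B[0][1] = -5 + 10 = 5, A[2][1] + B[1][1] = -4 + 2 = -2, A[2][2] + B[2][1] = 8 + -1 = 7) = -2 (attained at k = 1)
  C[2][2] = min over k of (A[2][0] + B[0][2] = -5 + 4 = -1, A[2][1] + B[1][2] = -4 + -2 = -6, A[2][2] + B[2][2] = 8 + 6 = 14) = -6 (attained at k = 1)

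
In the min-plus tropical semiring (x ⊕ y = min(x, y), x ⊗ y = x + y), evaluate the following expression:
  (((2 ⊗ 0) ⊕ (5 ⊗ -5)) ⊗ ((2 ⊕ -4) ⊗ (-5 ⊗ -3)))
(((2 ⊗ 0) ⊕ (5 ⊗ -5)) ⊗ ((2 ⊕ -4) ⊗ (-5 ⊗ -3))) = -12

Expand innermost to outermost. Recall ⊕ takes the minimum of its arguments and ⊗ takes their sum. Working out the expression (((2 ⊗ 0) ⊕ (5 ⊗ -5)) ⊗ ((2 ⊕ -4) ⊗ (-5 ⊗ -3))) gives -12.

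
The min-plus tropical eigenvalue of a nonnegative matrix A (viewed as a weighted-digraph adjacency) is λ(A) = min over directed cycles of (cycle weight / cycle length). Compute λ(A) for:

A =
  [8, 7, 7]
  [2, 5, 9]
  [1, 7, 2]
λ(A) = 2

Enumerate directed cycles and compute their means (weight / length). Sample:
  cycle 0 → 0: weight = 8, length = 1, mean = 8/1 ≈ 8.000
  cycle 1 → 1: weight = 5, length = 1, mean = 5/1 ≈ 5.000
  cycle 2 → 2: weight = 2, length = 1, mean = 2/1 ≈ 2.000
  cycle 0 → 1 → 0: weight = 9, length = 2, mean = 9/2 ≈ 4.500
  cycle 0 → 2 → 0: weight = 8, length = 2, mean = 8/2 ≈ 4.000
  cycle 1 → 0 → 1: weight = 9, length = 2, mean = 9/2 ≈ 4.500
Minimum mean = 2.000, attained e.g. along the cycle 2 → 2 with weight 2 and length 1. So λ(A) = 2/1 = 2.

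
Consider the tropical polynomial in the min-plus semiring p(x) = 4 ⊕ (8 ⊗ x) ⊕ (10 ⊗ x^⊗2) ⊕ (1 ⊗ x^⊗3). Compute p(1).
p(1) = 4

A tropical monomial a ⊗ x^⊗i evaluates to a + i · x. Evaluating each term at x = 1:
  Term 0 contributes 4 + 0 · 1 = 4
  Term 1 contributes 8 + 1 · 1 = 9
  Term 2 contributes 10 + 2 · 1 = 12
  Term 3 contributes 1 + 3 · 1 = 4
p(1) = ⊕ of these = min[4, 9, 12, 4] = 4.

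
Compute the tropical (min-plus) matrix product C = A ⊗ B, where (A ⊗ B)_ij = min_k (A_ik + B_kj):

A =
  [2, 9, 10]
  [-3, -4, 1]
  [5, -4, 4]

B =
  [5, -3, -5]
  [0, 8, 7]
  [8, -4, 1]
A ⊗ B =
  [7, -1, -3]
  [-4, -6, -8]
  [-4, 0, 0]

Apply the min-plus product entry-by-entry:
  C[0][0] = min over k of (A[0][0] + B[0][0] = 2 + 5 = 7, A[0][1] + B[1][0] = 9 + 0 = 9, A[0][2] + B[2][0] = 10 + 8 = 18) = 7 (attained at k = 0)
  C[0][1] = min over k of (A[0][0] + B[0][1] = 2 + -3 = -1, A[0][1] + B[1][1] = 9 + 8 = 17, A[0][2] + B[2][1] = 10 + -4 = 6) = -1 (attained at k = 0)
  C[0][2] = min over k of (A[0][0] + B[0][2] = 2 + -5 = -3, A[0][1] + B[1][2] = 9 + 7 = 16, A[0][2] + B[2][2] = 10 + 1 = 11) = -3 (attained at k = 0)
  C[1][0] = min over k of (A[1][0] + B[0][0] = -3 + 5 = 2, A[1][1] + B[1][0] = -4 + 0 = -4, A[1][2] + B[2][0] = 1 + 8 = 9) = -4 (attained at k = 1)
  C[1][1] = min over k of (A[1][0] + B[0][1] = -3 + -3 = -6, A[1][1] + B[1][1] = -4 + 8 = 4, A[1][2] + B[2][1] = 1 + -4 = -3) = -6 (attained at k = 0)
  C[1][2] = min over k of (A[1][0] + B[0][2] = -3 + -5 = -8, A[1][1] + B[1][2] = -4 + 7 = 3, A[1][2] + B[2][2] = 1 + 1 = 2) = -8 (attained at k = 0)
  C[2][0] = min over k of (A[2][0] + B[0][0] = 5 + 5 = 10, A[2][1] + B[1][0] = -4 + 0 = -4, A[2][2] + B[2][0] = 4 + 8 = 12) = -4 (attained at k = 1)
  C[2][1] = min over k of (A[2][0] + B[0][1] = 5 + -3 = 2, A[2][1] + B[1][1] = -4 + 8 = 4, A[2][2] + B[2][1] = 4 + -4 = 0) = 0 (attained at k = 2)
  C[2][2] = min over k of (A[2][0] + B[0][2] = 5 + -5 = 0, A[2][1] + B[1][2] = -4 + 7 = 3, A[2][2] + B[2][2] = 4 + 1 = 5) = 0 (attained at k = 0)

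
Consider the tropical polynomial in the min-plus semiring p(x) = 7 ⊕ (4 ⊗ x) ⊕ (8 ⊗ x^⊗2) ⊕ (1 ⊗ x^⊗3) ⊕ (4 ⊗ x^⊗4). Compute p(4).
p(4) = 7

A tropical monomial a ⊗ x^⊗i evaluates to a + i · x. Evaluating each term at x = 4:
  Term 0 contributes 7 + 0 · 4 = 7
  Term 1 contributes 4 + 1 · 4 = 8
  Term 2 contributes 8 + 2 · 4 = 16
  Term 3 contributes 1 + 3 · 4 = 13
  Term 4 contributes 4 + 4 · 4 = 20
p(4) = ⊕ of these = min[7, 8, 16, 13, 20] = 7.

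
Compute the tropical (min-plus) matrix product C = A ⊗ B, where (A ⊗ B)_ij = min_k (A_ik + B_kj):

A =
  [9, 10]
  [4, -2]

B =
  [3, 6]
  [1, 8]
A ⊗ B =
  [11, 15]
  [-1, 6]

Apply the min-plus product entry-by-entry:
  C[0][0] = min over k of (A[0][0] + B[0][0] = 9 + 3 = 12, A[0][1] + B[1][0] = 10 + 1 = 11) = 11 (attained at k = 1)
  C[0][1] = min over k of (A[0][0] + B[0][1] = 9 + 6 = 15, A[0][1] + B[1][1] = 10 + 8 = 18) = 15 (attained at k = 0)
  C[1][0] = min over k of (A[1][0] + B[0][0] = 4 + 3 = 7, A[1][1] + B[1][0] = -2 + 1 = -1) = -1 (attained at k = 1)
  C[1][1] = min over k of (A[1][0] + B[0][1] = 4 + 6 = 10, A[1][1] + B[1][1] = -2 + 8 = 6) = 6 (attained at k = 1)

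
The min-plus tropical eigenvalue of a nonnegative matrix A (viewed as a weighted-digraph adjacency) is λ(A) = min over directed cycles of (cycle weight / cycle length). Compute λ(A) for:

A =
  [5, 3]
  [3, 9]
λ(A) = 3

Enumerate directed cycles and compute their means (weight / length). Sample:
  cycle 0 → 0: weight = 5, length = 1, mean = 5/1 ≈ 5.000
  cycle 1 → 1: weight = 9, length = 1, mean = 9/1 ≈ 9.000
  cycle 0 → 1 → 0: weight = 6, length = 2, mean = 6/2 ≈ 3.000
  cycle 1 → 0 → 1: weight = 6, length = 2, mean = 6/2 ≈ 3.000
Minimum mean = 3.000, attained e.g. along the cycle 0 → 1 → 0 with weight 6 and length 2. So λ(A) = 6/2 = 3.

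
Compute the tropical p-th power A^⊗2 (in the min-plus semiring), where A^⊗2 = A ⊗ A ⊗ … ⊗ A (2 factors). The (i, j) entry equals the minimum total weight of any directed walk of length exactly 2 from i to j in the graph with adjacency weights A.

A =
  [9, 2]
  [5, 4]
A^⊗2 =
  [7, 6]
  [9, 7]

Each entry (A^⊗2)_ij equals the minimum over all length-2 walks i = v_0 → v_1 → … → v_2 = j of Σ_t A[v_t][v_{t+1}]. For example, for (i, j) = (0, 1) we minimise over 2 possible intermediate vertex sequences; the minimum is 6, attained along the walk 0 → 1 → 1.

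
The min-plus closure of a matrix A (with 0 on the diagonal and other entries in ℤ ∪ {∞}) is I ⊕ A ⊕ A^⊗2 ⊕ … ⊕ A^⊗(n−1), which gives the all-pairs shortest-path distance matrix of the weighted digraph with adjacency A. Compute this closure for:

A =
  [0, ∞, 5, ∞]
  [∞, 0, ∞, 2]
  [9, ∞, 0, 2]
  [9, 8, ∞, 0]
Closure =
  [0, 15, 5, 7]
  [11, 0, 16, 2]
  [9, 10, 0, 2]
  [9, 8, 14, 0]

This is the Floyd-Warshall all-pairs shortest-path computation. For each intermediate vertex k = 0, 1, …, 3, update dist[i][j] ← min(dist[i][j], dist[i][k] + dist[k][j]). The final matrix gives, for each (i, j), the minimum total weight of any directed path from i to j (possibly empty when i = j).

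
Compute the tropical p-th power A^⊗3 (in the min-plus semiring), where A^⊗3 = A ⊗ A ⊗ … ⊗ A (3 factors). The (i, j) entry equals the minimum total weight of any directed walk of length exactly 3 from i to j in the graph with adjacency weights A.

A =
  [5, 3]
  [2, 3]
A^⊗3 =
  [8, 8]
  [7, 8]

Each entry (A^⊗3)_ij equals the minimum over all length-3 walks i = v_0 → v_1 → … → v_3 = j of Σ_t A[v_t][v_{t+1}]. For example, for (i, j) = (0, 1) we minimise over 4 possible intermediate vertex sequences; the minimum is 8, attained along the walk 0 → 1 → 0 → 1.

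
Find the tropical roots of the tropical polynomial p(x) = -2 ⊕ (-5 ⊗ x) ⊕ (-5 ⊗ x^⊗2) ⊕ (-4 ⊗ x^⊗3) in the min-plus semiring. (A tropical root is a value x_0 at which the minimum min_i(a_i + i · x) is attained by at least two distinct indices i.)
Roots: {-1, 0, 3}

Each tropical root is a break point of the lower envelope of the lines y = a_i + i · x (there are 4 lines, with slopes 0, 1, ..., 3). Only the lines that attain the minimum somewhere contribute to roots; other lines are dominated. Here the surviving (envelope) indices are i = 3, i = 2, i = 1, i = 0.
Intersections between consecutive envelope lines give the roots: for adjacent envelope indices i < j the intersection is x = (a_i − a_j) / (j − i). Reading off the sorted break points: {-1, 0, 3}.
Verification: at each break x_0, at least two indices attain the minimum of min_i(a_i + i · x_0).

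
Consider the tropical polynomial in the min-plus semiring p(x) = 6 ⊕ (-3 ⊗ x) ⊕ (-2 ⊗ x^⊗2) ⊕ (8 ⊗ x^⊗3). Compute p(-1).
p(-1) = -4

A tropical monomial a ⊗ x^⊗i evaluates to a + i · x. Evaluating each term at x = -1:
  Term 0 contributes 6 + 0 · -1 = 6
  Term 1 contributes -3 + 1 · -1 = -4
  Term 2 contributes -2 + 2 · -1 = -4
  Term 3 contributes 8 + 3 · -1 = 5
p(-1) = ⊕ of these = min[6, -4, -4, 5] = -4.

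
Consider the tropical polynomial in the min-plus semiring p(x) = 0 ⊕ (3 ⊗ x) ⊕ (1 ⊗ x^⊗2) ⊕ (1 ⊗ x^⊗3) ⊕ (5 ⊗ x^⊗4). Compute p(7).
p(7) = 0

A tropical monomial a ⊗ x^⊗i evaluates to a + i · x. Evaluating each term at x = 7:
  Term 0 contributes 0 + 0 · 7 = 0
  Term 1 contributes 3 + 1 · 7 = 10
  Term 2 contributes 1 + 2 · 7 = 15
  Term 3 contributes 1 + 3 · 7 = 22
  Term 4 contributes 5 + 4 · 7 = 33
p(7) = ⊕ of these = min[0, 10, 15, 22, 33] = 0.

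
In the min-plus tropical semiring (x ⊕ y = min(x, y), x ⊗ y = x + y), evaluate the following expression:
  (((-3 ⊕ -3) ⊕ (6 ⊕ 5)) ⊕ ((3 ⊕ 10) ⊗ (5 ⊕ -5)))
(((-3 ⊕ -3) ⊕ (6 ⊕ 5)) ⊕ ((3 ⊕ 10) ⊗ (5 ⊕ -5))) = -3

Expand innermost to outermost. Recall ⊕ takes the minimum of its arguments and ⊗ takes their sum. Working out the expression (((-3 ⊕ -3) ⊕ (6 ⊕ 5)) ⊕ ((3 ⊕ 10) ⊗ (5 ⊕ -5))) gives -3.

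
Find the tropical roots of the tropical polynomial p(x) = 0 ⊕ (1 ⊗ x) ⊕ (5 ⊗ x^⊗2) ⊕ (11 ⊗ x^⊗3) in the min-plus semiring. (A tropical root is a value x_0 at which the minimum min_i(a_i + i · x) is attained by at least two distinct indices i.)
Roots: {-6, -4, -1}

Each tropical root is a break point of the lower envelope of the lines y = a_i + i · x (there are 4 lines, with slopes 0, 1, ..., 3). Only the lines that attain the minimum somewhere contribute to roots; other lines are dominated. Here the surviving (envelope) indices are i = 3, i = 2, i = 1, i = 0.
Intersections between consecutive envelope lines give the roots: for adjacent envelope indices i < j the intersection is x = (a_i − a_j) / (j − i). Reading off the sorted break points: {-6, -4, -1}.
Verification: at each break x_0, at least two indices attain the minimum of min_i(a_i + i · x_0).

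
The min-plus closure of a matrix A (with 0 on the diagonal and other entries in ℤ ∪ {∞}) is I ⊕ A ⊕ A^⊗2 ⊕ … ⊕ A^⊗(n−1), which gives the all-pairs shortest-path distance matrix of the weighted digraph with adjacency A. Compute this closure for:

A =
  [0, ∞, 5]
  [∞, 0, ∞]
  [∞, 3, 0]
Closure =
  [0, 8, 5]
  [∞, 0, ∞]
  [∞, 3, 0]

This is the Floyd-Warshall all-pairs shortest-path computation. For each intermediate vertex k = 0, 1, …, 2, update dist[i][j] ← min(dist[i][j], dist[i][k] + dist[k][j]). The final matrix gives, for each (i, j), the minimum total weight of any directed path from i to j (possibly empty when i = j).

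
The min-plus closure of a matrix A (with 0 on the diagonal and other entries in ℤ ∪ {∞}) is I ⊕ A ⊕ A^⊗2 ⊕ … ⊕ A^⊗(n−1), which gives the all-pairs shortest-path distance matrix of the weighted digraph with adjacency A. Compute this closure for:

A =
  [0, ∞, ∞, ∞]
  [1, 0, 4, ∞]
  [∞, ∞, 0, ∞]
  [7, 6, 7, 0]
Closure =
  [0, ∞, ∞, ∞]
  [1, 0, 4, ∞]
  [∞, ∞, 0, ∞]
  [7, 6, 7, 0]

This is the Floyd-Warshall all-pairs shortest-path computation. For each intermediate vertex k = 0, 1, …, 3, update dist[i][j] ← min(dist[i][j], dist[i][k] + dist[k][j]). The final matrix gives, for each (i, j), the minimum total weight of any directed path from i to j (possibly empty when i = j).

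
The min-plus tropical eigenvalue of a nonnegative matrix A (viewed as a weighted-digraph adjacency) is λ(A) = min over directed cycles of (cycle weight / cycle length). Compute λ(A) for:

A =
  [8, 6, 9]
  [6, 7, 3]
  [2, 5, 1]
λ(A) = 1

Enumerate directed cycles and compute their means (weight / length). Sample:
  cycle 0 → 0: weight = 8, length = 1, mean = 8/1 ≈ 8.000
  cycle 1 → 1: weight = 7, length = 1, mean = 7/1 ≈ 7.000
  cycle 2 → 2: weight = 1, length = 1, mean = 1/1 ≈ 1.000
  cycle 0 → 1 → 0: weight = 12, length = 2, mean = 12/2 ≈ 6.000
  cycle 0 → 2 → 0: weight = 11, length = 2, mean = 11/2 ≈ 5.500
  cycle 1 → 0 → 1: weight = 12, length = 2, mean = 12/2 ≈ 6.000
Minimum mean = 1.000, attained e.g. along the cycle 2 → 2 with weight 1 and length 1. So λ(A) = 1/1 = 1.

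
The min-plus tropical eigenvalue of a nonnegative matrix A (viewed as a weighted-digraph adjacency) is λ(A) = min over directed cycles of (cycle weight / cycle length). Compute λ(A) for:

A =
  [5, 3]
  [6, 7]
λ(A) = 9/2

Enumerate directed cycles and compute their means (weight / length). Sample:
  cycle 0 → 0: weight = 5, length = 1, mean = 5/1 ≈ 5.000
  cycle 1 → 1: weight = 7, length = 1, mean = 7/1 ≈ 7.000
  cycle 0 → 1 → 0: weight = 9, length = 2, mean = 9/2 ≈ 4.500
  cycle 1 → 0 → 1: weight = 9, length = 2, mean = 9/2 ≈ 4.500
Minimum mean = 4.500, attained e.g. along the cycle 0 → 1 → 0 with weight 9 and length 2. So λ(A) = 9/2 = 9/2.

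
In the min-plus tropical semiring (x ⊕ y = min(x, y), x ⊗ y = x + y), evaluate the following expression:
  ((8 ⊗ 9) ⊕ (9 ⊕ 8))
((8 ⊗ 9) ⊕ (9 ⊕ 8)) = 8

Expand innermost to outermost. Recall ⊕ takes the minimum of its arguments and ⊗ takes their sum. Working out the expression ((8 ⊗ 9) ⊕ (9 ⊕ 8)) gives 8.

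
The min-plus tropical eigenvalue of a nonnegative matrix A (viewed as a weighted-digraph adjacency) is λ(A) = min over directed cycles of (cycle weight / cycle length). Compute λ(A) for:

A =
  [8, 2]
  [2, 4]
λ(A) = 2

Enumerate directed cycles and compute their means (weight / length). Sample:
  cycle 0 → 0: weight = 8, length = 1, mean = 8/1 ≈ 8.000
  cycle 1 → 1: weight = 4, length = 1, mean = 4/1 ≈ 4.000
  cycle 0 → 1 → 0: weight = 4, length = 2, mean = 4/2 ≈ 2.000
  cycle 1 → 0 → 1: weight = 4, length = 2, mean = 4/2 ≈ 2.000
Minimum mean = 2.000, attained e.g. along the cycle 0 → 1 → 0 with weight 4 and length 2. So λ(A) = 4/2 = 2.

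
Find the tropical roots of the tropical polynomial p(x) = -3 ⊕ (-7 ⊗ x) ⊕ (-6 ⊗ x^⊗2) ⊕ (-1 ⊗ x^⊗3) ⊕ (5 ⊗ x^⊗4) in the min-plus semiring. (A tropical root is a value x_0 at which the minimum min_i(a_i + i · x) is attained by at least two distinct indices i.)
Roots: {-6, -5, -1, 4}

Each tropical root is a break point of the lower envelope of the lines y = a_i + i · x (there are 5 lines, with slopes 0, 1, ..., 4). Only the lines that attain the minimum somewhere contribute to roots; other lines are dominated. Here the surviving (envelope) indices are i = 4, i = 3, i = 2, i = 1, i = 0.
Intersections between consecutive envelope lines give the roots: for adjacent envelope indices i < j the intersection is x = (a_i − a_j) / (j − i). Reading off the sorted break points: {-6, -5, -1, 4}.
Verification: at each break x_0, at least two indices attain the minimum of min_i(a_i + i · x_0).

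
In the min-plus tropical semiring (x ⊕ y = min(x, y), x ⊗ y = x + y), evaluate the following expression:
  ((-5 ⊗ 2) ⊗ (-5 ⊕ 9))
((-5 ⊗ 2) ⊗ (-5 ⊕ 9)) = -8

Expand innermost to outermost. Recall ⊕ takes the minimum of its arguments and ⊗ takes their sum. Working out the expression ((-5 ⊗ 2) ⊗ (-5 ⊕ 9)) gives -8.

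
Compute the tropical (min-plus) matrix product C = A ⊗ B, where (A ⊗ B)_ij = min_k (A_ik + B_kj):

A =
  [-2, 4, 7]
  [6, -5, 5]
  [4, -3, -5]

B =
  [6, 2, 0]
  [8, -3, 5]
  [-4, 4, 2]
A ⊗ B =
  [3, 0, -2]
  [1, -8, 0]
  [-9, -6, -3]

Apply the min-plus product entry-by-entry:
  C[0][0] = min over k of (A[0][0] + B[0][0] = -2 + 6 = 4, A[0][1] + B[1][0] = 4 + 8 = 12, A[0][2] + B[2][0] = 7 + -4 = 3) = 3 (attained at k = 2)
  C[0][1] = min over k of (A[0][0] + B[0][1] = -2 + 2 = 0, A[0][1] + B[1][1] = 4 + -3 = 1, A[0][2] + B[2][1] = 7 + 4 = 11) = 0 (attained at k = 0)
  C[0][2] = min over k of (A[0][0] + B[0][2] = -2 + 0 = -2, A[0][1] + B[1][2] = 4 + 5 = 9, A[0][2] + B[2][2] = 7 + 2 = 9) = -2 (attained at k = 0)
  C[1][0] = min over k of (A[1][0] + B[0][0] = 6 + 6 = 12, A[1][1] + B[1][0] = -5 + 8 = 3, A[1][2] + B[2][0] = 5 + -4 = 1) = 1 (attained at k = 2)
  C[1][1] = min over k of (A[1][0] + B[0][1] = 6 + 2 = 8, A[1][1] + B[1][1] = -5 + -3 = -8, A[1][2] + B[2][1] = 5 + 4 = 9) = -8 (attained at k = 1)
  C[1][2] = min over k of (A[1][0] + B[0][2] = 6 + 0 = 6, A[1][1] + B[1][2] = -5 + 5 = 0, A[1][2] + B[2][2] = 5 + 2 = 7) = 0 (attained at k = 1)
  C[2][0] = min over k of (A[2][0] + B[0][0] = 4 + 6 = 10, A[2][1] + B[1][0] = -3 + 8 = 5, A[2][2] + B[2][0] = -5 + -4 = -9) = -9 (attained at k = 2)
  C[2][1] = min over k of (A[2][0] + B[0][1] = 4 + 2 = 6, A[2][1] + B[1][1] = -3 + -3 = -6, A[2][2] + B[2][1] = -5 + 4 = -1) = -6 (attained at k = 1)
  C[2][2] = min over k of (A[2][0] + B[0][2] = 4 + 0 = 4, A[2][1] + B[1][2] = -3 + 5 = 2, A[2][2] + B[2][2] = -5 + 2 = -3) = -3 (attained at k = 2)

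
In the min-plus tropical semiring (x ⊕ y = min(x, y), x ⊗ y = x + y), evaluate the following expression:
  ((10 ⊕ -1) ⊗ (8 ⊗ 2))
((10 ⊕ -1) ⊗ (8 ⊗ 2)) = 9

Expand innermost to outermost. Recall ⊕ takes the minimum of its arguments and ⊗ takes their sum. Working out the expression ((10 ⊕ -1) ⊗ (8 ⊗ 2)) gives 9.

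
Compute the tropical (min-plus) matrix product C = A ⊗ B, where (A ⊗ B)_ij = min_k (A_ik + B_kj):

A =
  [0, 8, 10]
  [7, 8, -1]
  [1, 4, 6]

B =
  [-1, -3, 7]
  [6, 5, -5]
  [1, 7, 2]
A ⊗ B =
  [-1, -3, 3]
  [0, 4, 1]
  [0, -2, -1]

Apply the min-plus product entry-by-entry:
  C[0][0] = min over k of (A[0][0] + B[0][0] = 0 + -1 = -1, A[0][1] + B[1][0] = 8 + 6 = 14, A[0][2] + B[2][0] = 10 + 1 = 11) = -1 (attained at k = 0)
  C[0][1] = min over k of (A[0][0] + B[0][1] = 0 + -3 = -3, A[0][1] + B[1][1] = 8 + 5 = 13, A[0][2] + B[2][1] = 10 + 7 = 17) = -3 (attained at k = 0)
  C[0][2] = min over k of (A[0][0] + B[0][2] = 0 + 7 = 7, A[0][1] + B[1][2] = 8 + -5 = 3, A[0][2] + B[2][2] = 10 + 2 = 12) = 3 (attained at k = 1)
  C[1][0] = min over k of (A[1][0] + B[0][0] = 7 + -1 = 6, A[1][1] + B[1][0] = 8 + 6 = 14, A[1][2] + B[2][0] = -1 + 1 = 0) = 0 (attained at k = 2)
  C[1][1] = min over k of (A[1][0] + B[0][1] = 7 + -3 = 4, A[1][1] + B[1][1] = 8 + 5 = 13, A[1][2] + B[2][1] = -1 + 7 = 6) = 4 (attained at k = 0)
  C[1][2] = min over k of (A[1][0] + B[0][2] = 7 + 7 = 14, A[1][1] + B[1][2] = 8 + -5 = 3, A[1][2] + B[2][2] = -1 + 2 = 1) = 1 (attained at k = 2)
  C[2][0] = min over k of (A[2][0] + B[0][0] = 1 + -1 = 0, A[2][1] + B[1][0] = 4 + 6 = 10, A[2][2] + B[2][0] = 6 + 1 = 7) = 0 (attained at k = 0)
  C[2][1] = min over k of (A[2][0] + B[0][1] = 1 + -3 = -2, A[2][1] + B[1][1] = 4 + 5 = 9, A[2][2] + B[2][1] = 6 + 7 = 13) = -2 (attained at k = 0)
  C[2][2] = min over k of (A[2][0] + B[0][2] = 1 + 7 = 8, A[2][1] + B[1][2] = 4 + -5 = -1, A[2][2] + B[2][2] = 6 + 2 = 8) = -1 (attained at k = 1)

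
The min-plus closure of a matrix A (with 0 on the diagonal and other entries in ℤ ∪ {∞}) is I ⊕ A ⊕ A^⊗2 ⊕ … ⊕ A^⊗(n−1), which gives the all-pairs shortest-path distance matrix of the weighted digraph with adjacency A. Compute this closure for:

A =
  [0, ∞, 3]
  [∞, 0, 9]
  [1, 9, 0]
Closure =
  [0, 12, 3]
  [10, 0, 9]
  [1, 9, 0]

This is the Floyd-Warshall all-pairs shortest-path computation. For each intermediate vertex k = 0, 1, …, 2, update dist[i][j] ← min(dist[i][j], dist[i][k] + dist[k][j]). The final matrix gives, for each (i, j), the minimum total weight of any directed path from i to j (possibly empty when i = j).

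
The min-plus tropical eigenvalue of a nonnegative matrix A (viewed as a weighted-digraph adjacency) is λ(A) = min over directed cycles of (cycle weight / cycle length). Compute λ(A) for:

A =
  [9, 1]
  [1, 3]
λ(A) = 1

Enumerate directed cycles and compute their means (weight / length). Sample:
  cycle 0 → 0: weight = 9, length = 1, mean = 9/1 ≈ 9.000
  cycle 1 → 1: weight = 3, length = 1, mean = 3/1 ≈ 3.000
  cycle 0 → 1 → 0: weight = 2, length = 2, mean = 2/2 ≈ 1.000
  cycle 1 → 0 → 1: weight = 2, length = 2, mean = 2/2 ≈ 1.000
Minimum mean = 1.000, attained e.g. along the cycle 0 → 1 → 0 with weight 2 and length 2. So λ(A) = 2/2 = 1.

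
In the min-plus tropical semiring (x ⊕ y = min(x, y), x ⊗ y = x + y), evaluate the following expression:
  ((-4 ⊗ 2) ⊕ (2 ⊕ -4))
((-4 ⊗ 2) ⊕ (2 ⊕ -4)) = -4

Expand innermost to outermost. Recall ⊕ takes the minimum of its arguments and ⊗ takes their sum. Working out the expression ((-4 ⊗ 2) ⊕ (2 ⊕ -4)) gives -4.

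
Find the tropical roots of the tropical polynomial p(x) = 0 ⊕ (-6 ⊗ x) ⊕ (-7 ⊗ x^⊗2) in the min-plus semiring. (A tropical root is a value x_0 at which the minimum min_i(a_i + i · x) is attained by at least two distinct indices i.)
Roots: {1, 6}

Each tropical root is a break point of the lower envelope of the lines y = a_i + i · x (there are 3 lines, with slopes 0, 1, ..., 2). Only the lines that attain the minimum somewhere contribute to roots; other lines are dominated. Here the surviving (envelope) indices are i = 2, i = 1, i = 0.
Intersections between consecutive envelope lines give the roots: for adjacent envelope indices i < j the intersection is x = (a_i − a_j) / (j − i). Reading off the sorted break points: {1, 6}.
Verification: at each break x_0, at least two indices attain the minimum of min_i(a_i + i · x_0).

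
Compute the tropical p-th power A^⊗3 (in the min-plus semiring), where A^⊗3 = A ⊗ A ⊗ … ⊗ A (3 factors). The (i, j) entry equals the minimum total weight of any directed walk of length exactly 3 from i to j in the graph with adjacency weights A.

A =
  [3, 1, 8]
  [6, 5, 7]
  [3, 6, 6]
A^⊗3 =
  [9, 7, 11]
  [12, 10, 14]
  [9, 7, 11]

Each entry (A^⊗3)_ij equals the minimum over all length-3 walks i = v_0 → v_1 → … → v_3 = j of Σ_t A[v_t][v_{t+1}]. For example, for (i, j) = (0, 2) we minimise over 9 possible intermediate vertex sequences; the minimum is 11, attained along the walk 0 → 0 → 1 → 2.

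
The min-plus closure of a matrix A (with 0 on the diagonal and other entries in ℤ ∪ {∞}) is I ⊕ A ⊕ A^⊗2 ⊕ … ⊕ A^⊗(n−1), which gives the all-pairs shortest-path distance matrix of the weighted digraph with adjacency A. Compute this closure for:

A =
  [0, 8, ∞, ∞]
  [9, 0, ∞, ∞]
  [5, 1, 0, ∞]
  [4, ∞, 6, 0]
Closure =
  [0, 8, ∞, ∞]
  [9, 0, ∞, ∞]
  [5, 1, 0, ∞]
  [4, 7, 6, 0]

This is the Floyd-Warshall all-pairs shortest-path computation. For each intermediate vertex k = 0, 1, …, 3, update dist[i][j] ← min(dist[i][j], dist[i][k] + dist[k][j]). The final matrix gives, for each (i, j), the minimum total weight of any directed path from i to j (possibly empty when i = j).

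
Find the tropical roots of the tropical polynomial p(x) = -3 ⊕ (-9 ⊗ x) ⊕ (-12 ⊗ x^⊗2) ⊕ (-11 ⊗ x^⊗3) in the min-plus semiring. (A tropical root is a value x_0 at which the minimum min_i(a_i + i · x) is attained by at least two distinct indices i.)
Roots: {-1, 3, 6}

Each tropical root is a break point of the lower envelope of the lines y = a_i + i · x (there are 4 lines, with slopes 0, 1, ..., 3). Only the lines that attain the minimum somewhere contribute to roots; other lines are dominated. Here the surviving (envelope) indices are i = 3, i = 2, i = 1, i = 0.
Intersections between consecutive envelope lines give the roots: for adjacent envelope indices i < j the intersection is x = (a_i − a_j) / (j − i). Reading off the sorted break points: {-1, 3, 6}.
Verification: at each break x_0, at least two indices attain the minimum of min_i(a_i + i · x_0).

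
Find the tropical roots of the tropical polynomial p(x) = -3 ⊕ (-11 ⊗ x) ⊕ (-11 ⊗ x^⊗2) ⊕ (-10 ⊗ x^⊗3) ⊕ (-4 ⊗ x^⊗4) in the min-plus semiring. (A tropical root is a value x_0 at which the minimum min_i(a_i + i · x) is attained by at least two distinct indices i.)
Roots: {-6, -1, 0, 8}

Each tropical root is a break point of the lower envelope of the lines y = a_i + i · x (there are 5 lines, with slopes 0, 1, ..., 4). Only the lines that attain the minimum somewhere contribute to roots; other lines are dominated. Here the surviving (envelope) indices are i = 4, i = 3, i = 2, i = 1, i = 0.
Intersections between consecutive envelope lines give the roots: for adjacent envelope indices i < j the intersection is x = (a_i − a_j) / (j − i). Reading off the sorted break points: {-6, -1, 0, 8}.
Verification: at each break x_0, at least two indices attain the minimum of min_i(a_i + i · x_0).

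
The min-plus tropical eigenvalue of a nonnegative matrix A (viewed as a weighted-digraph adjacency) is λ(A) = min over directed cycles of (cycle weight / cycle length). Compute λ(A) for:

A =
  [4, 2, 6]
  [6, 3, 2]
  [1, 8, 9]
λ(A) = 5/3

Enumerate directed cycles and compute their means (weight / length). Sample:
  cycle 0 → 0: weight = 4, length = 1, mean = 4/1 ≈ 4.000
  cycle 1 → 1: weight = 3, length = 1, mean = 3/1 ≈ 3.000
  cycle 2 → 2: weight = 9, length = 1, mean = 9/1 ≈ 9.000
  cycle 0 → 1 → 0: weight = 8, length = 2, mean = 8/2 ≈ 4.000
  cycle 0 → 2 → 0: weight = 7, length = 2, mean = 7/2 ≈ 3.500
  cycle 1 → 0 → 1: weight = 8, length = 2, mean = 8/2 ≈ 4.000
Minimum mean = 1.667, attained e.g. along the cycle 0 → 1 → 2 → 0 with weight 5 and length 3. So λ(A) = 5/3 = 5/3.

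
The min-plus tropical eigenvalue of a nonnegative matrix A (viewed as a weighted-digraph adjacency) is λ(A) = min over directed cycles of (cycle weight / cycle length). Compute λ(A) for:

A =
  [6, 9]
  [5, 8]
λ(A) = 6

Enumerate directed cycles and compute their means (weight / length). Sample:
  cycle 0 → 0: weight = 6, length = 1, mean = 6/1 ≈ 6.000
  cycle 1 → 1: weight = 8, length = 1, mean = 8/1 ≈ 8.000
  cycle 0 → 1 → 0: weight = 14, length = 2, mean = 14/2 ≈ 7.000
  cycle 1 → 0 → 1: weight = 14, length = 2, mean = 14/2 ≈ 7.000
Minimum mean = 6.000, attained e.g. along the cycle 0 → 0 with weight 6 and length 1. So λ(A) = 6/1 = 6.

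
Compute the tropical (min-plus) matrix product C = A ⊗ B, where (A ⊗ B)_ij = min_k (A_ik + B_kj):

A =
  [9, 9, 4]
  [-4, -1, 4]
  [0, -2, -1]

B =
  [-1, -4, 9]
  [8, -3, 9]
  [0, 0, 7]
A ⊗ B =
  [4, 4, 11]
  [-5, -8, 5]
  [-1, -5, 6]

Apply the min-plus product entry-by-entry:
  C[0][0] = min over k of (A[0][0] + B[0][0] = 9 + -1 = 8, A[0][1] + B[1][0] = 9 + 8 = 17, A[0][2] + B[2][0] = 4 + 0 = 4) = 4 (attained at k = 2)
  C[0][1] = min over k of (A[0][0] + B[0][1] = 9 + -4 = 5, A[0][1] + B[1][1] = 9 + -3 = 6, A[0][2] + B[2][1] = 4 + 0 = 4) = 4 (attained at k = 2)
  C[0][2] = min over k of (A[0][0] + B[0][2] = 9 + 9 = 18, A[0][1] + B[1][2] = 9 + 9 = 18, A[0][2] + B[2][2] = 4 + 7 = 11) = 11 (attained at k = 2)
  C[1][0] = min over k of (A[1][0] + B[0][0] = -4 + -1 = -5, A[1][1] + B[1][0] = -1 + 8 = 7, A[1][2] + B[2][0] = 4 + 0 = 4) = -5 (attained at k = 0)
  C[1][1] = min over k of (A[1][0] + B[0][1] = -4 + -4 = -8, A[1][1] + B[1][1] = -1 + -3 = -4, A[1][2] + B[2][1] = 4 + 0 = 4) = -8 (attained at k = 0)
  C[1][2] = min over k of (A[1][0] + B[0][2] = -4 + 9 = 5, A[1][1] + B[1][2] = -1 + 9 = 8, A[1][2] + B[2][2] = 4 + 7 = 11) = 5 (attained at k = 0)
  C[2][0] = min over k of (A[2][0] + B[0][0] = 0 + -1 = -1, A[2][1] + B[1][0] = -2 + 8 = 6, A[2][2] + B[2][0] = -1 + 0 = -1) = -1 (attained at k = 0)
  C[2][1] = min over k of (A[2][0] + B[0][1] = 0 + -4 = -4, A[2][1] + B[1][1] = -2 + -3 = -5, A[2][2] + B[2][1] = -1 + 0 = -1) = -5 (attained at k = 1)
  C[2][2] = min over k of (A[2][0] + B[0][2] = 0 + 9 = 9, A[2][1] + B[1][2] = -2 + 9 = 7, A[2][2] + B[2][2] = -1 + 7 = 6) = 6 (attained at k = 2)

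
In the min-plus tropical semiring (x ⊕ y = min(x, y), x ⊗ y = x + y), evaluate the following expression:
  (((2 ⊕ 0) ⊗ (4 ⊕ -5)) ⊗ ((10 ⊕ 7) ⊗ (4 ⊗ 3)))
(((2 ⊕ 0) ⊗ (4 ⊕ -5)) ⊗ ((10 ⊕ 7) ⊗ (4 ⊗ 3))) = 9

Expand innermost to outermost. Recall ⊕ takes the minimum of its arguments and ⊗ takes their sum. Working out the expression (((2 ⊕ 0) ⊗ (4 ⊕ -5)) ⊗ ((10 ⊕ 7) ⊗ (4 ⊗ 3))) gives 9.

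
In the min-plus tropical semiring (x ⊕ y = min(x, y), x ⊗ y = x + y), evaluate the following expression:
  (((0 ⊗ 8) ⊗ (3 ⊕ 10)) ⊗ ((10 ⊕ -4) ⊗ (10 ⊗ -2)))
(((0 ⊗ 8) ⊗ (3 ⊕ 10)) ⊗ ((10 ⊕ -4) ⊗ (10 ⊗ -2))) = 15

Expand innermost to outermost. Recall ⊕ takes the minimum of its arguments and ⊗ takes their sum. Working out the expression (((0 ⊗ 8) ⊗ (3 ⊕ 10)) ⊗ ((10 ⊕ -4) ⊗ (10 ⊗ -2))) gives 15.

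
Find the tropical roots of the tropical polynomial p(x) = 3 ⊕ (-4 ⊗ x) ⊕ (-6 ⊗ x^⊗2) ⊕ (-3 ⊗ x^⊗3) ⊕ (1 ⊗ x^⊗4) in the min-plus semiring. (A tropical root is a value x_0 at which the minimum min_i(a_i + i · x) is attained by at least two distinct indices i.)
Roots: {-4, -3, 2, 7}

Each tropical root is a break point of the lower envelope of the lines y = a_i + i · x (there are 5 lines, with slopes 0, 1, ..., 4). Only the lines that attain the minimum somewhere contribute to roots; other lines are dominated. Here the surviving (envelope) indices are i = 4, i = 3, i = 2, i = 1, i = 0.
Intersections between consecutive envelope lines give the roots: for adjacent envelope indices i < j the intersection is x = (a_i − a_j) / (j − i). Reading off the sorted break points: {-4, -3, 2, 7}.
Verification: at each break x_0, at least two indices attain the minimum of min_i(a_i + i · x_0).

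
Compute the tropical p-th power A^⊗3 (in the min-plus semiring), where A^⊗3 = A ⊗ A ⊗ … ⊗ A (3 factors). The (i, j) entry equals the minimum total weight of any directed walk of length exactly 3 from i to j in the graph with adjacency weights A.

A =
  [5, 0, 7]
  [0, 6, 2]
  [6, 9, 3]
A^⊗3 =
  [5, 0, 5]
  [0, 5, 2]
  [6, 9, 8]

Each entry (A^⊗3)_ij equals the minimum over all length-3 walks i = v_0 → v_1 → … → v_3 = j of Σ_t A[v_t][v_{t+1}]. For example, for (i, j) = (0, 2) we minimise over 9 possible intermediate vertex sequences; the minimum is 5, attained along the walk 0 → 1 → 2 → 2.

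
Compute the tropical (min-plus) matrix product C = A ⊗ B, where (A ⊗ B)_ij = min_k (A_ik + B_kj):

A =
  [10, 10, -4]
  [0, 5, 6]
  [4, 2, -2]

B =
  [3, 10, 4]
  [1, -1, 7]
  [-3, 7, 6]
A ⊗ B =
  [-7, 3, 2]
  [3, 4, 4]
  [-5, 1, 4]

Apply the min-plus product entry-by-entry:
  C[0][0] = min over k of (A[0][0] + B[0][0] = 10 + 3 = 13, A[0][1] + B[1][0] = 10 + 1 = 11, A[0][2] + B[2][0] = -4 + -3 = -7) = -7 (attained at k = 2)
  C[0][1] = min over k of (A[0][0] + B[0][1] = 10 + 10 = 20, A[0][1] + B[1][1] = 10 + -1 = 9, A[0][2] + B[2][1] = -4 + 7 = 3) = 3 (attained at k = 2)
  C[0][2] = min over k of (A[0][0] + B[0][2] = 10 + 4 = 14, A[0][1] + B[1][2] = 10 + 7 = 17, A[0][2] + B[2][2] = -4 + 6 = 2) = 2 (attained at k = 2)
  C[1][0] = min over k of (A[1][0] + B[0][0] = 0 + 3 = 3, A[1][1] + B[1][0] = 5 + 1 = 6, A[1][2] + B[2][0] = 6 + -3 = 3) = 3 (attained at k = 0)
  C[1][1] = min over k of (A[1][0] + B[0][1] = 0 + 10 = 10, A[1][1] + B[1][1] = 5 + -1 = 4, A[1][2] + B[2][1] = 6 + 7 = 13) = 4 (attained at k = 1)
  C[1][2] = min over k of (A[1][0] + B[0][2] = 0 + 4 = 4, A[1][1] + B[1][2] = 5 + 7 = 12, A[1][2] + B[2][2] = 6 + 6 = 12) = 4 (attained at k = 0)
  C[2][0] = min over k of (A[2][0] + B[0][0] = 4 + 3 = 7, A[2][1] + B[1][0] = 2 + 1 = 3, A[2][2] + B[2][0] = -2 + -3 = -5) = -5 (attained at k = 2)
  C[2][1] = min over k of (A[2][0] + B[0][1] = 4 + 10 = 14, A[2][1] + B[1][1] = 2 + -1 = 1, A[2][2] + B[2][1] = -2 + 7 = 5) = 1 (attained at k = 1)
  C[2][2] = min over k of (A[2][0] + B[0][2] = 4 + 4 = 8, A[2][1] + B[1][2] = 2 + 7 = 9, A[2][2] + B[2][2] = -2 + 6 = 4) = 4 (attained at k = 2)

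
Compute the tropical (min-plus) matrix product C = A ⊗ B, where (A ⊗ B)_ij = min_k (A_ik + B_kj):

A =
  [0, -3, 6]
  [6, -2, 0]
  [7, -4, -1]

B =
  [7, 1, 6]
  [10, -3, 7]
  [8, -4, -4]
A ⊗ B =
  [7, -6, 2]
  [8, -5, -4]
  [6, -7, -5]

Apply the min-plus product entry-by-entry:
  C[0][0] = min over k of (A[0][0] + B[0][0] = 0 + 7 = 7, A[0][1] + B[1][0] = -3 + 10 = 7, A[0][2] + B[2][0] = 6 + 8 = 14) = 7 (attained at k = 0)
  C[0][1] = min over k of (A[0][0] + B[0][1] = 0 + 1 = 1, A[0][1] + B[1][1] = -3 + -3 = -6, A[0][2] + B[2][1] = 6 + -4 = 2) = -6 (attained at k = 1)
  C[0][2] = min over k of (A[0][0] + B[0][2] = 0 + 6 = 6, A[0][1] + B[1][2] = -3 + 7 = 4, A[0][2] + B[2][2] = 6 + -4 = 2) = 2 (attained at k = 2)
  C[1][0] = min over k of (A[1][0] + B[0][0] = 6 + 7 = 13, A[1][1] + B[1][0] = -2 + 10 = 8, A[1][2] + B[2][0] = 0 + 8 = 8) = 8 (attained at k = 1)
  C[1][1] = min over k of (A[1][0] + B[0][1] = 6 + 1 = 7, A[1][1] + B[1][1] = -2 + -3 = -5, A[1][2] + B[2][1] = 0 + -4 = -4) = -5 (attained at k = 1)
  C[1][2] = min over k of (A[1][0] + B[0][2] = 6 + 6 = 12, A[1][1] + B[1][2] = -2 + 7 = 5, A[1][2] + B[2][2] = 0 + -4 = -4) = -4 (attained at k = 2)
  C[2][0] = min over k of (A[2][0] + B[0][0] = 7 + 7 = 14, A[2][1] + B[1][0] = -4 + 10 = 6, A[2][2] + B[2][0] = -1 + 8 = 7) = 6 (attained at k = 1)
  C[2][1] = min over k of (A[2][0] + B[0][1] = 7 + 1 = 8, A[2][1] + B[1][1] = -4 + -3 = -7, A[2][2] + B[2][1] = -1 + -4 = -5) = -7 (attained at k = 1)
  C[2][2] = min over k of (A[2][0] + B[0][2] = 7 + 6 = 13, A[2][1] + B[1][2] = -4 + 7 = 3, A[2][2] + B[2][2] = -1 + -4 = -5) = -5 (attained at k = 2)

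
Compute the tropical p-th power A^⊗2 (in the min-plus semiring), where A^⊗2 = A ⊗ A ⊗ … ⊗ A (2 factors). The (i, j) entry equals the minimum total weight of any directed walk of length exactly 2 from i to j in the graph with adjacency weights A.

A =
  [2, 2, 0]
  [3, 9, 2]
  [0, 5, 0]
A^⊗2 =
  [0, 4, 0]
  [2, 5, 2]
  [0, 2, 0]

Each entry (A^⊗2)_ij equals the minimum over all length-2 walks i = v_0 → v_1 → … → v_2 = j of Σ_t A[v_t][v_{t+1}]. For example, for (i, j) = (0, 2) we minimise over 3 possible intermediate vertex sequences; the minimum is 0, attained along the walk 0 → 2 → 2.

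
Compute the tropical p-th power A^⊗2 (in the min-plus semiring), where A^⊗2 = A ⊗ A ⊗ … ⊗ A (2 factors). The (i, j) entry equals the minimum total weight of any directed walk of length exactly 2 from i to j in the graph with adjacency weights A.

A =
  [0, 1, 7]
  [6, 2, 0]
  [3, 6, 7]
A^⊗2 =
  [0, 1, 1]
  [3, 4, 2]
  [3, 4, 6]

Each entry (A^⊗2)_ij equals the minimum over all length-2 walks i = v_0 → v_1 → … → v_2 = j of Σ_t A[v_t][v_{t+1}]. For example, for (i, j) = (0, 2) we minimise over 3 possible intermediate vertex sequences; the minimum is 1, attained along the walk 0 → 1 → 2.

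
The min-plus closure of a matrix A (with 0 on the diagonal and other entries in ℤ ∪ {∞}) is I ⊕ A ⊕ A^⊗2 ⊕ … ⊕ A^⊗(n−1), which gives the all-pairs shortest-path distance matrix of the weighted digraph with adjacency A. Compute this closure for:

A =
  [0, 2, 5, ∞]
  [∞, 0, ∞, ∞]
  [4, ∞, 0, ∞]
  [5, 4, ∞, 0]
Closure =
  [0, 2, 5, ∞]
  [∞, 0, ∞, ∞]
  [4, 6, 0, ∞]
  [5, 4, 10, 0]

This is the Floyd-Warshall all-pairs shortest-path computation. For each intermediate vertex k = 0, 1, …, 3, update dist[i][j] ← min(dist[i][j], dist[i][k] + dist[k][j]). The final matrix gives, for each (i, j), the minimum total weight of any directed path from i to j (possibly empty when i = j).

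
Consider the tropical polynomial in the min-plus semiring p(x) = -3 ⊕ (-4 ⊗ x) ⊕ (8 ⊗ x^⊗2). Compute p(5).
p(5) = -3

A tropical monomial a ⊗ x^⊗i evaluates to a + i · x. Evaluating each term at x = 5:
  Term 0 contributes -3 + 0 · 5 = -3
  Term 1 contributes -4 + 1 · 5 = 1
  Term 2 contributes 8 + 2 · 5 = 18
p(5) = ⊕ of these = min[-3, 1, 18] = -3.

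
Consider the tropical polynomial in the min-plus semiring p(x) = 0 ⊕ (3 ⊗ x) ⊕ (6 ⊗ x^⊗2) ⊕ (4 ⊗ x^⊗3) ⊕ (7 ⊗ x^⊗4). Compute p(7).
p(7) = 0

A tropical monomial a ⊗ x^⊗i evaluates to a + i · x. Evaluating each term at x = 7:
  Term 0 contributes 0 + 0 · 7 = 0
  Term 1 contributes 3 + 1 · 7 = 10
  Term 2 contributes 6 + 2 · 7 = 20
  Term 3 contributes 4 + 3 · 7 = 25
  Term 4 contributes 7 + 4 · 7 = 35
p(7) = ⊕ of these = min[0, 10, 20, 25, 35] = 0.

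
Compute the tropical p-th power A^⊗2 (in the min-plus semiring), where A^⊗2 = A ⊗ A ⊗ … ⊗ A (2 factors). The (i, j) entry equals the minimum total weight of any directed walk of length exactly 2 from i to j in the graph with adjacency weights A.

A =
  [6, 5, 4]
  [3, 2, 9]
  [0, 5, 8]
A^⊗2 =
  [4, 7, 10]
  [5, 4, 7]
  [6, 5, 4]

Each entry (A^⊗2)_ij equals the minimum over all length-2 walks i = v_0 → v_1 → … → v_2 = j of Σ_t A[v_t][v_{t+1}]. For example, for (i, j) = (0, 2) we minimise over 3 possible intermediate vertex sequences; the minimum is 10, attained along the walk 0 → 0 → 2.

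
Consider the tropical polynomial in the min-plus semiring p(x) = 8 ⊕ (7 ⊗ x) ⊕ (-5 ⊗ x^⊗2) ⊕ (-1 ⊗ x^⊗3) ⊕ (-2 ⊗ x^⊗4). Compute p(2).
p(2) = -1

A tropical monomial a ⊗ x^⊗i evaluates to a + i · x. Evaluating each term at x = 2:
  Term 0 contributes 8 + 0 · 2 = 8
  Term 1 contributes 7 + 1 · 2 = 9
  Term 2 contributes -5 + 2 · 2 = -1
  Term 3 contributes -1 + 3 · 2 = 5
  Term 4 contributes -2 + 4 · 2 = 6
p(2) = ⊕ of these = min[8, 9, -1, 5, 6] = -1.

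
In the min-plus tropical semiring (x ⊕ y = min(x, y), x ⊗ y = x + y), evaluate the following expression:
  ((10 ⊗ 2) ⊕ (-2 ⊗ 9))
((10 ⊗ 2) ⊕ (-2 ⊗ 9)) = 7

Expand innermost to outermost. Recall ⊕ takes the minimum of its arguments and ⊗ takes their sum. Working out the expression ((10 ⊗ 2) ⊕ (-2 ⊗ 9)) gives 7.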